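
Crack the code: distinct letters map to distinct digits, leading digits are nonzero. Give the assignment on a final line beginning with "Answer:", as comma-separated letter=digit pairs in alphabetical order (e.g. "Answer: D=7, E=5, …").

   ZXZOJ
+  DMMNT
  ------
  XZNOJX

Step 1. [col 1: J + T ≡ X (mod 10)] J=4 is one option consistent with column 1 (J + T ≡ X (mod 10), carry-in 0) — take it, so J=4.
Step 2. [col 1: J + T ≡ X (mod 10)] X=1 is one option consistent with column 1 (J + T ≡ X (mod 10), carry-in 0) — take it, so X=1.
Step 3. [col 1: J + T ≡ X (mod 10)] column 1 reads J+T+carry(0)=X with J=4, X=1; with digits 1,4 already taken and all letters distinct, the only value for T is 7 ⇒ T=7.
Step 4. [col 2: O + N ≡ J (mod 10)] N=0 is one option consistent with column 2 (O + N ≡ J (mod 10), carry-in 1) — take it ⇒ N=0.
Step 5. [col 2: O + N ≡ J (mod 10)] from column 2 (N=0, J=4, carry-in 1, digits 0,1,4,7 already taken and all letters distinct): O must equal 3. So O=3.
Step 6. [col 3: Z + M ≡ O (mod 10)] Z=5 is one option consistent with column 3 (Z + M ≡ O (mod 10), carry-in 0) — take it. So Z=5.
Step 7. [col 3: Z + M ≡ O (mod 10)] from column 3 (Z=5, O=3, carry-in 0, digits 0,1,3,4,5,7 already taken and all letters distinct): M must equal 8 ⇒ M=8.
Step 8. [col 5: Z + D ≡ Z (mod 10)] from column 5 (Z=5, carry-in 1, digits 0,1,3,4,5,7,8 already taken and all letters distinct): D must equal 9. So D=9.

Answer: D=9, J=4, M=8, N=0, O=3, T=7, X=1, Z=5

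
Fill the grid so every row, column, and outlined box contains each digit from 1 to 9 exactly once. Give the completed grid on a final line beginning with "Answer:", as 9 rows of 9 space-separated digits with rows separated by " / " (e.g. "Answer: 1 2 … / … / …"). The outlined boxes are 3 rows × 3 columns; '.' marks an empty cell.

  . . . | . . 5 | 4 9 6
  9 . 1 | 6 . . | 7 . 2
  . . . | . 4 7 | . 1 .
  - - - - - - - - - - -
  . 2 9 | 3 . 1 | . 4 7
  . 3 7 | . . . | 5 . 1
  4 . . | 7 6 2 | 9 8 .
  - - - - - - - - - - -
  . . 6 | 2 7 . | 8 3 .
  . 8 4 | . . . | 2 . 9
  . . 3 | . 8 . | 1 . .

Step 1. [r3c9∈{3,5,8}] r3c9 is the only open cell in col 9 admitting 8 ⇒ r3c9=8.
Step 2. [r9c1∈{2,5,7}] 2 has one home in row 9: r9c1, so r9c1=2.
Step 3. [r4c1∈{5,6,8}] in row 4, 8 fits only at r4c1. So r4c1=8.
Step 4. [r2c6∈{3,8}] across row 2, 8 lands solely at r2c6. So r2c6=8.
Step 5. [r2c8∈{5}] r2c8 is down to just 5 ⇒ r2c8=5.
Step 6. [r1c5∈{1,2,3}] in col 5, 2 fits only at r1c5, so r1c5=2.
Step 7. [r8c5∈{1,3,5}] r8c5 is the only open cell in col 5 admitting 1 ⇒ r8c5=1.
Step 8. [r7c1∈{1,5}] col 1 places 1 nowhere but r7c1 ⇒ r7c1=1.
Step 9. [r3c4∈{9}] r3c4's peers cover all but 9 ⇒ r3c4=9.
Step 10. [r1c1∈{3,7}] in row 1, 3 fits only at r1c1, so r1c1=3.
Step 11. [r8c1∈{5,7}] r8c1 is the only open cell in col 1 admitting 7. So r8c1=7.
Step 12. [r3c1∈{5,6}] in col 1, 5 fits only at r3c1 ⇒ r3c1=5.
Step 13. [r8c8∈{6}] nothing but 6 survives at r8c8, so r8c8=6.
Step 14. [r9c6∈{4,6,9}] across row 9, 6 lands solely at r9c6. So r9c6=6.
Step 15. [r7c6∈{4,9}] r7c6 is the only open cell in box 8 admitting 9 ⇒ r7c6=9.
Step 16. [r7c2∈{5}] nothing but 5 survives at r7c2, so r7c2=5.
Step 17. [r9c4∈{4,5}] 4 has one home in box 8: r9c4. So r9c4=4.
Step 18. [r5c6∈{4}] r5c6 has the single candidate 4, so r5c6=4.
Step 19. [r5c5∈{9}] nothing but 9 survives at r5c5. So r5c5=9.
Step 20. [r5c1∈{6}] r5c1 is down to just 6. So r5c1=6.
Step 21. [r5c8∈{2}] r5c8 has the single candidate 2, so r5c8=2.
Step 22. [r9c9∈{5}] r9c9 is down to just 5 ⇒ r9c9=5.
Step 23. [r8c4∈{5}] r8c4 is down to just 5. So r8c4=5.
Step 24. [r6c3∈{5}] r6c3's peers cover all but 5, so r6c3=5.
Step 25. [r6c9∈{3}] nothing but 3 survives at r6c9, so r6c9=3.
Step 26. [r7c9∈{4}] r7c9 has the single candidate 4, so r7c9=4.
Step 27. [r1c2∈{7}] r1c2 is down to just 7 ⇒ r1c2=7.
Step 28. [r1c3∈{8}] r1c3's peers cover all but 8. So r1c3=8.
Step 29. [r3c3∈{2}] r3c3's peers cover all but 2 ⇒ r3c3=2.
Step 30. [r3c7∈{3}] r3c7 is down to just 3. So r3c7=3.
Step 31. [r1c4∈{1}] only 1 remains possible at r1c4 ⇒ r1c4=1.
Step 32. [r4c5∈{5}] r4c5's peers cover all but 5, so r4c5=5.
Step 33. [r5c4∈{8}] r5c4 is down to just 8 ⇒ r5c4=8.
Step 34. [r3c2∈{6}] r3c2's peers cover all but 6. So r3c2=6.
Step 35. [r9c8∈{7}] r9c8 has the single candidate 7, so r9c8=7.
Step 36. [r2c5∈{3}] r2c5 is down to just 3. So r2c5=3.
Step 37. [r4c7∈{6}] r4c7's peers cover all but 6 ⇒ r4c7=6.
Step 38. [r2c2∈{4}] only 4 remains possible at r2c2. So r2c2=4.
Step 39. [r8c6∈{3}] r8c6 is down to just 3 ⇒ r8c6=3.
Step 40. [r9c2∈{9}] r9c2's peers cover all but 9 ⇒ r9c2=9.
Step 41. [r6c2∈{1}] r6c2 is down to just 1 ⇒ r6c2=1.

Answer: 3 7 8 1 2 5 4 9 6 / 9 4 1 6 3 8 7 5 2 / 5 6 2 9 4 7 3 1 8 / 8 2 9 3 5 1 6 4 7 / 6 3 7 8 9 4 5 2 1 / 4 1 5 7 6 2 9 8 3 / 1 5 6 2 7 9 8 3 4 / 7 8 4 5 1 3 2 6 9 / 2 9 3 4 8 6 1 7 5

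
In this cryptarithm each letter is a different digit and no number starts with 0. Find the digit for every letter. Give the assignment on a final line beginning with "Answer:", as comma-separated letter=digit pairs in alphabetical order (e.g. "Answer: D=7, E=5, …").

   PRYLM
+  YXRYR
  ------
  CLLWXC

Step 1. [col 1: M + R ≡ C (mod 10)] column 1 (M + R ≡ C (mod 10), carry-in 0) doesn't pin M yet; pick M=7 and continue. So M=7.
Step 2. [col 1: M + R ≡ C (mod 10)] column 1 (M + R ≡ C (mod 10), carry-in 0) doesn't pin R yet; pick R=4 and continue. So R=4.
Step 3. [col 1: M + R ≡ C (mod 10)] from column 1 (M=7, R=4, carry-in 0, digits 4,7 already taken and all letters distinct): C must equal 1. So C=1.
Step 4. [col 2: L + Y ≡ X (mod 10)] no forcing yet in column 2 (carry-in 1); L=2 is free and consistent — try it. So L=2.
Step 5. [col 2: L + Y ≡ X (mod 10)] several values work for Y in column 2 (L + Y ≡ X (mod 10), carry-in 1); try Y=5, so Y=5.
Step 6. [col 2: L + Y ≡ X (mod 10)] column 2 reads L+Y+carry(1)=X with L=2, Y=5; with digits 1,2,4,5,7 already taken and all letters distinct, the only value for X is 8, so X=8.
Step 7. [col 3: Y + R ≡ W (mod 10)] from column 3 (Y=5, R=4, carry-in 0, digits 1,2,4,5,7,8 already taken and all letters distinct): W must equal 9. So W=9.
Step 8. [col 5: P + Y ≡ L (mod 10)] from column 5 (Y=5, L=2, carry-in 1, digits 1,2,4,5,7,8,9 already taken and all letters distinct): P must equal 6. So P=6.

Answer: C=1, L=2, M=7, P=6, R=4, W=9, X=8, Y=5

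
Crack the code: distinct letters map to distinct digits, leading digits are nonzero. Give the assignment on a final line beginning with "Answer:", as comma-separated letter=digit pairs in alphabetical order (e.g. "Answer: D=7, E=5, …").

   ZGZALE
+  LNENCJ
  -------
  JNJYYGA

Step 1. [col 1: E + J ≡ A (mod 10)] no forcing yet in column 1 (carry-in 0); E=5 is free and consistent — try it. So E=5.
Step 2. [col 1: E + J ≡ A (mod 10)] several values work for J in column 1 (E + J ≡ A (mod 10), carry-in 0); try J=1. So J=1.
Step 3. [col 1: E + J ≡ A (mod 10)] in column 1 we have E+J≡A with carry-in 0; given E=5, J=1 and digits 1,5 already taken and all letters distinct, that pins A to 6, so A=6.
Step 4. [col 2: L + C ≡ G (mod 10)] several values work for L in column 2 (L + C ≡ G (mod 10), carry-in 0); try L=8. So L=8.
Step 5. [col 2: L + C ≡ G (mod 10)] no forcing yet in column 2 (carry-in 0); C=9 is free and consistent — try it. So C=9.
Step 6. [col 2: L + C ≡ G (mod 10)] column 2: given L=8, C=9, carry-in 0, and digits 1,5,6,8,9 already taken and all letters distinct, L+C≡G (mod 10) forces G=7 ⇒ G=7.
Step 7. [col 3: A + N ≡ Y (mod 10)] in column 3 we have A+N≡Y with carry-in 1; given A=6 and digits 1,5,6,7,8,9 already taken and all letters distinct, that pins Y to 0, so Y=0.
Step 8. [col 3: A + N ≡ Y (mod 10)] column 3: given A=6, Y=0, carry-in 1, and digits 0,1,5,6,7,8,9 already taken and all letters distinct, A+N≡Y (mod 10) forces N=3, so N=3.
Step 9. [col 4: Z + E ≡ Y (mod 10)] column 4: given E=5, Y=0, carry-in 1, and digits 0,1,3,5,6,7,8,9 already taken and all letters distinct, Z+E≡Y (mod 10) forces Z=4 ⇒ Z=4.

Answer: A=6, C=9, E=5, G=7, J=1, L=8, N=3, Y=0, Z=4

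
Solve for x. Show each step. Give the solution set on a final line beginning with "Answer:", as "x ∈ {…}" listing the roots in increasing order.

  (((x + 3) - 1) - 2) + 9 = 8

Step 1. [(((x + 3) - 1) - 2) + 9 = 8] the outer +9 inverts by subtracting 9, so sub: ((x + 3) - 1) - 2 = -1.
Step 2. [((x + 3) - 1) - 2 = -1] -2 is outermost — add 2 both sides. So sub: (x + 3) - 1 = 1.
Step 3. [(x + 3) - 1 = 1] peel the -1: add 1 from each side, so sub: x + 3 = 2.
Step 4. [x + 3 = 2] 3 comes off first (subtract 3) ⇒ sub: x = -1.

Answer: x ∈ {-1}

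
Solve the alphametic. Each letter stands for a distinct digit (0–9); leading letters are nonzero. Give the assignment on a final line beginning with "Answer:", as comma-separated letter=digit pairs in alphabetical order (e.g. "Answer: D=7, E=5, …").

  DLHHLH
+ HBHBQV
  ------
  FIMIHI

Step 1. [col 1: H + V ≡ I (mod 10)] several values work for H in column 1 (H + V ≡ I (mod 10), carry-in 0); try H=4, so H=4.
Step 2. [col 1: H + V ≡ I (mod 10)] several values work for V in column 1 (H + V ≡ I (mod 10), carry-in 0); try V=2, so V=2.
Step 3. [col 1: H + V ≡ I (mod 10)] in column 1 we have H+V≡I with carry-in 0; given H=4, V=2 and digits 2,4 already taken and all letters distinct, that pins I to 6, so I=6.
Step 4. [col 2: L + Q ≡ H (mod 10)] column 2 (L + Q ≡ H (mod 10), carry-in 0) doesn't pin L yet; pick L=5 and continue, so L=5.
Step 5. [col 2: L + Q ≡ H (mod 10)] from column 2 (L=5, H=4, carry-in 0, digits 2,4,5,6 already taken and all letters distinct): Q must equal 9. So Q=9.
Step 6. [col 3: H + B ≡ I (mod 10)] column 3 reads H+B+carry(1)=I with H=4, I=6; with digits 2,4,5,6,9 already taken and all letters distinct, the only value for B is 1 ⇒ B=1.
Step 7. [col 4: H + H ≡ M (mod 10)] column 4 reads H+H+carry(0)=M with H=4; with digits 1,2,4,5,6,9 already taken and all letters distinct, the only value for M is 8. So M=8.
Step 8. [col 6: D + H ≡ F (mod 10)] in column 6 we have D+H≡F with carry-in 0; given H=4 and digits 1,2,4,5,6,8,9 already taken and all letters distinct, that pins D to 3. So D=3.
Step 9. [col 6: D + H ≡ F (mod 10)] column 6: given D=3, H=4, carry-in 0, and digits 1,2,3,4,5,6,8,9 already taken and all letters distinct, D+H≡F (mod 10) forces F=7. So F=7.

Answer: B=1, D=3, F=7, H=4, I=6, L=5, M=8, Q=9, V=2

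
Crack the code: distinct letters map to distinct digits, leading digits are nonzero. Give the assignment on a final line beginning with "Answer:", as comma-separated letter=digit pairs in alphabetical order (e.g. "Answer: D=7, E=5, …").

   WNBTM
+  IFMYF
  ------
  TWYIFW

Step 1. [col 1: M + F ≡ W (mod 10)] column 1 (M + F ≡ W (mod 10), carry-in 0) doesn't pin W yet; pick W=3 and continue ⇒ W=3.
Step 2. [col 1: M + F ≡ W (mod 10)] several values work for F in column 1 (M + F ≡ W (mod 10), carry-in 0); try F=6, so F=6.
Step 3. [T] T is the leading digit of a 6-digit sum of two 5-digit numbers; the final carry is exactly 1 ⇒ T=1.
Step 4. [col 1: M + F ≡ W (mod 10)] in column 1 we have M+F≡W with carry-in 0; given F=6, W=3 and digits 1,3,6 already taken and all letters distinct, that pins M to 7 ⇒ M=7.
Step 5. [col 2: T + Y ≡ F (mod 10)] from column 2 (T=1, F=6, carry-in 1, digits 1,3,6,7 already taken and all letters distinct): Y must equal 4. So Y=4.
Step 6. [col 3: B + M ≡ I (mod 10)] column 3 (B + M ≡ I (mod 10), carry-in 0) doesn't pin I yet; pick I=9 and continue, so I=9.
Step 7. [col 3: B + M ≡ I (mod 10)] column 3: given M=7, I=9, carry-in 0, and digits 1,3,4,6,7,9 already taken and all letters distinct, B+M≡I (mod 10) forces B=2, so B=2.
Step 8. [col 4: N + F ≡ Y (mod 10)] from column 4 (F=6, Y=4, carry-in 0, digits 1,2,3,4,6,7,9 already taken and all letters distinct): N must equal 8 ⇒ N=8.

Answer: B=2, F=6, I=9, M=7, N=8, T=1, W=3, Y=4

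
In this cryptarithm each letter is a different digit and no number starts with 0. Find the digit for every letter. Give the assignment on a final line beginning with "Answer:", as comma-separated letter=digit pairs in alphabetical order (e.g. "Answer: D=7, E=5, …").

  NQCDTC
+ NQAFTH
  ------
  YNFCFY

Step 1. [col 1: C + H ≡ Y (mod 10)] several values work for H in column 1 (C + H ≡ Y (mod 10), carry-in 0); try H=8, so H=8.
Step 2. [col 1: C + H ≡ Y (mod 10)] no forcing yet in column 1 (carry-in 0); Y=4 is free and consistent — try it ⇒ Y=4.
Step 3. [col 1: C + H ≡ Y (mod 10)] column 1 reads C+H+carry(0)=Y with H=8, Y=4; with digits 4,8 already taken and all letters distinct, the only value for C is 6 ⇒ C=6.
Step 4. [col 2: T + T ≡ F (mod 10)] T=3 is one option consistent with column 2 (T + T ≡ F (mod 10), carry-in 1) — take it. So T=3.
Step 5. [col 2: T + T ≡ F (mod 10)] in column 2 we have T+T≡F with carry-in 1; given T=3 and digits 3,4,6,8 already taken and all letters distinct, that pins F to 7 ⇒ F=7.
Step 6. [col 3: D + F ≡ C (mod 10)] in column 3 we have D+F≡C with carry-in 0; given F=7, C=6 and digits 3,4,6,7,8 already taken and all letters distinct, that pins D to 9 ⇒ D=9.
Step 7. [col 4: C + A ≡ F (mod 10)] column 4: given C=6, F=7, carry-in 1, and digits 3,4,6,7,8,9 already taken and all letters distinct, C+A≡F (mod 10) forces A=0. So A=0.
Step 8. [col 5: Q + Q ≡ N (mod 10)] from column 5 (nothing yet, carry-in 0, digits 0,3,4,6,7,8,9 already taken and all letters distinct): N must equal 2, so N=2.
Step 9. [col 5: Q + Q ≡ N (mod 10)] column 5 reads Q+Q+carry(0)=N with N=2; with digits 0,2,3,4,6,7,8,9 already taken and all letters distinct, the only value for Q is 1, so Q=1.

Answer: A=0, C=6, D=9, F=7, H=8, N=2, Q=1, T=3, Y=4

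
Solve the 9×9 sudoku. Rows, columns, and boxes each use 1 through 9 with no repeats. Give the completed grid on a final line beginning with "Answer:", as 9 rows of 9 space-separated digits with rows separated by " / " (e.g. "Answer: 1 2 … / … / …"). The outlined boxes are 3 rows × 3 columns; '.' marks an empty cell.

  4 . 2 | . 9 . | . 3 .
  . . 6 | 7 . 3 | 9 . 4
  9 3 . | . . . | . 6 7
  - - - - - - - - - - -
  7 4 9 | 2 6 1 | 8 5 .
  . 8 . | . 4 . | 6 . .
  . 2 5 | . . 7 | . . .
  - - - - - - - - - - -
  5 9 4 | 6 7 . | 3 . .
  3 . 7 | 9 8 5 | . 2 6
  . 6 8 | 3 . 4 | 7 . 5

Step 1. [r3c3∈{1}] r3c3's peers cover all but 1, so r3c3=1.
Step 2. [r2c5∈{1,2,5}] row 2 places 2 nowhere but r2c5. So r2c5=2.
Step 3. [r2c8∈{1,8}] row 2 places 1 nowhere but r2c8. So r2c8=1.
Step 4. [r7c9∈{1,8}] across row 7, 1 lands solely at r7c9, so r7c9=1.
Step 5. [r1c7∈{5}] r1c7's peers cover all but 5. So r1c7=5.
Step 6. [r3c6∈{8}] only 8 remains possible at r3c6, so r3c6=8.
Step 7. [r6c8∈{4,9}] across col 8, 4 lands solely at r6c8. So r6c8=4.
Step 8. [r6c9∈{3,9}] r6c9 is the only open cell in row 6 admitting 9, so r6c9=9.
Step 9. [r5c1∈{1}] r5c1 has the single candidate 1. So r5c1=1.
Step 10. [r5c9∈{2,3}] in row 5, 2 fits only at r5c9, so r5c9=2.
Step 11. [r3c4∈{4,5}] r3c4 is the only open cell in row 3 admitting 4, so r3c4=4.
Step 12. [r2c1∈{8}] nothing but 8 survives at r2c1 ⇒ r2c1=8.
Step 13. [r6c5∈{3}] only 3 remains possible at r6c5 ⇒ r6c5=3.
Step 14. [r1c2∈{7}] nothing but 7 survives at r1c2. So r1c2=7.
Step 15. [r1c4∈{1}] r1c4 has the single candidate 1, so r1c4=1.
Step 16. [r3c5∈{5}] only 5 remains possible at r3c5, so r3c5=5.
Step 17. [r8c2∈{1}] only 1 remains possible at r8c2, so r8c2=1.
Step 18. [r7c8∈{8}] r7c8 is down to just 8, so r7c8=8.
Step 19. [r6c4∈{8}] only 8 remains possible at r6c4, so r6c4=8.
Step 20. [r9c1∈{2}] nothing but 2 survives at r9c1, so r9c1=2.
Step 21. [r9c5∈{1}] r9c5 is down to just 1. So r9c5=1.
Step 22. [r5c4∈{5}] nothing but 5 survives at r5c4 ⇒ r5c4=5.
Step 23. [r9c8∈{9}] only 9 remains possible at r9c8, so r9c8=9.
Step 24. [r3c7∈{2}] r3c7 is down to just 2. So r3c7=2.
Step 25. [r5c6∈{9}] nothing but 9 survives at r5c6 ⇒ r5c6=9.
Step 26. [r2c2∈{5}] r2c2 is down to just 5. So r2c2=5.
Step 27. [r8c7∈{4}] r8c7 is down to just 4 ⇒ r8c7=4.
Step 28. [r5c3∈{3}] only 3 remains possible at r5c3 ⇒ r5c3=3.
Step 29. [r1c9∈{8}] r1c9's peers cover all but 8 ⇒ r1c9=8.
Step 30. [r7c6∈{2}] nothing but 2 survives at r7c6. So r7c6=2.
Step 31. [r1c6∈{6}] r1c6 is down to just 6 ⇒ r1c6=6.
Step 32. [r4c9∈{3}] r4c9 has the single candidate 3 ⇒ r4c9=3.
Step 33. [r6c1∈{6}] r6c1 is down to just 6, so r6c1=6.
Step 34. [r5c8∈{7}] r5c8 has the single candidate 7 ⇒ r5c8=7.
Step 35. [r6c7∈{1}] r6c7 is down to just 1. So r6c7=1.

Answer: 4 7 2 1 9 6 5 3 8 / 8 5 6 7 2 3 9 1 4 / 9 3 1 4 5 8 2 6 7 / 7 4 9 2 6 1 8 5 3 / 1 8 3 5 4 9 6 7 2 / 6 2 5 8 3 7 1 4 9 / 5 9 4 6 7 2 3 8 1 / 3 1 7 9 8 5 4 2 6 / 2 6 8 3 1 4 7 9 5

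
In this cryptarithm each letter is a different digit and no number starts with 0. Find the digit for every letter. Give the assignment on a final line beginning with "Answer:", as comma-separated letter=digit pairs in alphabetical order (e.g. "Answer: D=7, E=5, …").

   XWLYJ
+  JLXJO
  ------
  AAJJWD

Step 1. [A] the sum has 6 digits but both addends have 5; that extra leading digit A is the final carry, namely 1, so A=1.
Step 2. [col 1: J + O ≡ D (mod 10)] column 1 (J + O ≡ D (mod 10), carry-in 0) doesn't pin D yet; pick D=3 and continue, so D=3.
Step 3. [col 1: J + O ≡ D (mod 10)] column 1 (J + O ≡ D (mod 10), carry-in 0) doesn't pin J yet; pick J=4 and continue, so J=4.
Step 4. [col 1: J + O ≡ D (mod 10)] column 1 reads J+O+carry(0)=D with J=4, D=3; with digits 1,3,4 already taken and all letters distinct, the only value for O is 9. So O=9.
Step 5. [col 2: Y + J ≡ W (mod 10)] column 2 (Y + J ≡ W (mod 10), carry-in 1) doesn't pin W yet; pick W=5 and continue, so W=5.
Step 6. [col 2: Y + J ≡ W (mod 10)] in column 2 we have Y+J≡W with carry-in 1; given J=4, W=5 and digits 1,3,4,5,9 already taken and all letters distinct, that pins Y to 0 ⇒ Y=0.
Step 7. [col 3: L + X ≡ J (mod 10)] column 3 (L + X ≡ J (mod 10), carry-in 0) doesn't pin L yet; pick L=8 and continue ⇒ L=8.
Step 8. [col 3: L + X ≡ J (mod 10)] from column 3 (L=8, J=4, carry-in 0, digits 0,1,3,4,5,8,9 already taken and all letters distinct): X must equal 6. So X=6.

Answer: A=1, D=3, J=4, L=8, O=9, W=5, X=6, Y=0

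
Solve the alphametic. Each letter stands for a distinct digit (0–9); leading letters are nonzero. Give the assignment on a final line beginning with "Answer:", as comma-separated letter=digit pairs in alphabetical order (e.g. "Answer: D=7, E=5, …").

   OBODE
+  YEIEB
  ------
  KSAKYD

Step 1. [col 1: E + B ≡ D (mod 10)] column 1 (E + B ≡ D (mod 10), carry-in 0) doesn't pin E yet; pick E=6 and continue. So E=6.
Step 2. [col 1: E + B ≡ D (mod 10)] several values work for B in column 1 (E + B ≡ D (mod 10), carry-in 0); try B=3, so B=3.
Step 3. [col 1: E + B ≡ D (mod 10)] column 1 reads E+B+carry(0)=D with E=6, B=3; with digits 3,6 already taken and all letters distinct, the only value for D is 9, so D=9.
Step 4. [col 2: D + E ≡ Y (mod 10)] from column 2 (D=9, E=6, carry-in 0, digits 3,6,9 already taken and all letters distinct): Y must equal 5 ⇒ Y=5.
Step 5. [col 3: O + I ≡ K (mod 10)] O=8 is one option consistent with column 3 (O + I ≡ K (mod 10), carry-in 1) — take it ⇒ O=8.
Step 6. [col 3: O + I ≡ K (mod 10)] I=2 is one option consistent with column 3 (O + I ≡ K (mod 10), carry-in 1) — take it, so I=2.
Step 7. [col 3: O + I ≡ K (mod 10)] in column 3 we have O+I≡K with carry-in 1; given O=8, I=2 and digits 2,3,5,6,8,9 already taken and all letters distinct, that pins K to 1. So K=1.
Step 8. [col 4: B + E ≡ A (mod 10)] from column 4 (B=3, E=6, carry-in 1, digits 1,2,3,5,6,8,9 already taken and all letters distinct): A must equal 0 ⇒ A=0.
Step 9. [col 5: O + Y ≡ S (mod 10)] column 5 reads O+Y+carry(1)=S with O=8, Y=5; with digits 0,1,2,3,5,6,8,9 already taken and all letters distinct, the only value for S is 4. So S=4.

Answer: A=0, B=3, D=9, E=6, I=2, K=1, O=8, S=4, Y=5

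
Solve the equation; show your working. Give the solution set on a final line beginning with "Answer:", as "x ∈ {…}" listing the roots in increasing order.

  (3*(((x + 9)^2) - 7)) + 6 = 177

Step 1. [(3*(((x + 9)^2) - 7)) + 6 = 177] 3 | LHS and 3 | 177: pull 3 out. So factor: (((x + 9)^2) - 7) + 2 = 59.
Step 2. [(((x + 9)^2) - 7) + 2 = 59] peel the +2: subtract 2 from each side. So sub: ((x + 9)^2) - 7 = 57.
Step 3. [((x + 9)^2) - 7 = 57] peel the -7: add 7 from each side ⇒ sub: (x + 9)^2 = 64.
Step 4. [(x + 9)^2 = 64] 64 ≥ 0, LHS is (·)² — take ±√ ⇒ sqrt: x + 9 = 8 or -8.
Step 5. [x + 9 = 8 or -8] +9 is outermost — subtract 9 both sides ⇒ sub: x = -1 or -17.

Answer: x ∈ {-17, -1}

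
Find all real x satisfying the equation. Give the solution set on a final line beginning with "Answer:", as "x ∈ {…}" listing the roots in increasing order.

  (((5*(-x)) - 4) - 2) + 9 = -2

Step 1. [(((5*(-x)) - 4) - 2) + 9 = -2] peel the +9: subtract 9 from each side, so sub: ((5*(-x)) - 4) - 2 = -11.
Step 2. [((5*(-x)) - 4) - 2 = -11] the outer -2 inverts by adding 2, so sub: (5*(-x)) - 4 = -9.
Step 3. [(5*(-x)) - 4 = -9] peel the -4: add 4 from each side, so sub: 5*(-x) = -5.
Step 4. [5*(-x) = -5] LHS = 5·(…); ÷5 both sides, so div: -x = -1.
Step 5. [-x = -1] flip signs both sides ⇒ neg: x = 1.

Answer: x ∈ {1}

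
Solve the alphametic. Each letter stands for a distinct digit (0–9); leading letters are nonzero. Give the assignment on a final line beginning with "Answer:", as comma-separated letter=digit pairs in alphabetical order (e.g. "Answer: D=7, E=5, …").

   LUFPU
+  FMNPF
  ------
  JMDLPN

Step 1. [col 1: U + F ≡ N (mod 10)] F=8 is one option consistent with column 1 (U + F ≡ N (mod 10), carry-in 0) — take it, so F=8.
Step 2. [col 1: U + F ≡ N (mod 10)] several values work for N in column 1 (U + F ≡ N (mod 10), carry-in 0); try N=3, so N=3.
Step 3. [col 1: U + F ≡ N (mod 10)] from column 1 (F=8, N=3, carry-in 0, digits 3,8 already taken and all letters distinct): U must equal 5. So U=5.
Step 4. [J] adding two 5-digit numbers gives at most 5+1 digits, and here it does — J is that final carry and must be 1 ⇒ J=1.
Step 5. [col 2: P + P ≡ P (mod 10)] column 2: given nothing yet, carry-in 1, and digits 1,3,5,8 already taken and all letters distinct, P+P≡P (mod 10) forces P=9 ⇒ P=9.
Step 6. [col 3: F + N ≡ L (mod 10)] column 3 reads F+N+carry(1)=L with F=8, N=3; with digits 1,3,5,8,9 already taken and all letters distinct, the only value for L is 2, so L=2.
Step 7. [col 4: U + M ≡ D (mod 10)] several values work for M in column 4 (U + M ≡ D (mod 10), carry-in 1); try M=0. So M=0.
Step 8. [col 4: U + M ≡ D (mod 10)] column 4: given U=5, M=0, carry-in 1, and digits 0,1,2,3,5,8,9 already taken and all letters distinct, U+M≡D (mod 10) forces D=6, so D=6.

Answer: D=6, F=8, J=1, L=2, M=0, N=3, P=9, U=5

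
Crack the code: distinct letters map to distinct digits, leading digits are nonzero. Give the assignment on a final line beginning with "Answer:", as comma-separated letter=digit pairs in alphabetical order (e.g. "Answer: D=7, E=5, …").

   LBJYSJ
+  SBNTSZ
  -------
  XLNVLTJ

Step 1. [col 1: J + Z ≡ J (mod 10)] from column 1 (nothing yet, carry-in 0, all letters distinct, none taken yet): Z must equal 0, so Z=0.
Step 2. [X] the sum has 7 digits but both addends have 6; that extra leading digit X is the final carry, namely 1. So X=1.
Step 3. [col 1: J + Z ≡ J (mod 10)] no forcing yet in column 1 (carry-in 0); J=6 is free and consistent — try it. So J=6.
Step 4. [col 2: S + S ≡ T (mod 10)] S=9 is one option consistent with column 2 (S + S ≡ T (mod 10), carry-in 0) — take it ⇒ S=9.
Step 5. [col 2: S + S ≡ T (mod 10)] column 2: given S=9, carry-in 0, and digits 0,1,6,9 already taken and all letters distinct, S+S≡T (mod 10) forces T=8 ⇒ T=8.
Step 6. [col 3: Y + T ≡ L (mod 10)] L=3 is one option consistent with column 3 (Y + T ≡ L (mod 10), carry-in 1) — take it, so L=3.
Step 7. [col 3: Y + T ≡ L (mod 10)] in column 3 we have Y+T≡L with carry-in 1; given T=8, L=3 and digits 0,1,3,6,8,9 already taken and all letters distinct, that pins Y to 4 ⇒ Y=4.
Step 8. [col 4: J + N ≡ V (mod 10)] column 4 reads J+N+carry(1)=V with J=6; with digits 0,1,3,4,6,8,9 already taken and all letters distinct, the only value for N is 5, so N=5.
Step 9. [col 4: J + N ≡ V (mod 10)] from column 4 (J=6, N=5, carry-in 1, digits 0,1,3,4,5,6,8,9 already taken and all letters distinct): V must equal 2 ⇒ V=2.
Step 10. [col 5: B + B ≡ N (mod 10)] column 5 reads B+B+carry(1)=N with N=5; with digits 0,1,2,3,4,5,6,8,9 already taken and all letters distinct, the only value for B is 7 ⇒ B=7.

Answer: B=7, J=6, L=3, N=5, S=9, T=8, V=2, X=1, Y=4, Z=0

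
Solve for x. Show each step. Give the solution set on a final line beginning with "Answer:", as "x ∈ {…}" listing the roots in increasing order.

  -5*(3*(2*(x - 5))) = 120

Step 1. [-5*(3*(2*(x - 5))) = 120] -5·(inner) — divide through by -5 ⇒ div: 3*(2*(x - 5)) = -24.
Step 2. [3*(2*(x - 5)) = -24] leading coefficient 3: divide by 3, so div: 2*(x - 5) = -8.
Step 3. [2*(x - 5) = -8] 2 out front; divide by 2 ⇒ div: x - 5 = -4.
Step 4. [x - 5 = -4] peel the -5: add 5 from each side. So sub: x = 1.

Answer: x ∈ {1}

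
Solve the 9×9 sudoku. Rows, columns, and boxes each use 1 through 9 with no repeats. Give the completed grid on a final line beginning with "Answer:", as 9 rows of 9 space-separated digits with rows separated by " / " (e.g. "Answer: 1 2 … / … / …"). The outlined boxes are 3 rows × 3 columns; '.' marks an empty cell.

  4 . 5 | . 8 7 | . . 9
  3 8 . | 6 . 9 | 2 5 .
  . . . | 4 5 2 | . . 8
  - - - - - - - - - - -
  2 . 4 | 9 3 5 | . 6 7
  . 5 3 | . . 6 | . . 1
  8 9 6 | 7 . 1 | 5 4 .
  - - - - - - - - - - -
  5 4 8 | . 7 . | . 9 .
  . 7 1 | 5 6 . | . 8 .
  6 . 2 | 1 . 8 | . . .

Step 1. [r3c1∈{1,7,9}] col 1 places 1 nowhere but r3c1, so r3c1=1.
Step 2. [r6c9∈{2,3}] in row 6, 3 fits only at r6c9. So r6c9=3.
Step 3. [r8c6∈{3,4}] col 6 places 4 nowhere but r8c6. So r8c6=4.
Step 4. [r8c7∈{3}] r8c7 has the single candidate 3. So r8c7=3.
Step 5. [r7c4∈{2,3}] across box 8, 2 lands solely at r7c4, so r7c4=2.
Step 6. [r1c8∈{1,3}] r1c8 is the only open cell in col 8 admitting 1 ⇒ r1c8=1.
Step 7. [r1c7∈{6}] nothing but 6 survives at r1c7, so r1c7=6.
Step 8. [r3c7∈{7}] r3c7 has the single candidate 7 ⇒ r3c7=7.
Step 9. [r5c4∈{8}] r5c4's peers cover all but 8 ⇒ r5c4=8.
Step 10. [r2c9∈{4}] r2c9 has the single candidate 4 ⇒ r2c9=4.
Step 11. [r6c5∈{2}] nothing but 2 survives at r6c5, so r6c5=2.
Step 12. [r5c7∈{9}] only 9 remains possible at r5c7 ⇒ r5c7=9.
Step 13. [r9c7∈{4}] r9c7 is down to just 4 ⇒ r9c7=4.
Step 14. [r9c8∈{7}] r9c8 has the single candidate 7 ⇒ r9c8=7.
Step 15. [r3c8∈{3}] r3c8 is down to just 3 ⇒ r3c8=3.
Step 16. [r3c2∈{6}] only 6 remains possible at r3c2. So r3c2=6.
Step 17. [r9c5∈{9}] r9c5 is down to just 9, so r9c5=9.
Step 18. [r9c9∈{5}] r9c9 is down to just 5, so r9c9=5.
Step 19. [r8c1∈{9}] nothing but 9 survives at r8c1 ⇒ r8c1=9.
Step 20. [r8c9∈{2}] r8c9's peers cover all but 2. So r8c9=2.
Step 21. [r5c5∈{4}] only 4 remains possible at r5c5 ⇒ r5c5=4.
Step 22. [r4c2∈{1}] r4c2's peers cover all but 1, so r4c2=1.
Step 23. [r7c7∈{1}] r7c7 is down to just 1 ⇒ r7c7=1.
Step 24. [r1c4∈{3}] r1c4's peers cover all but 3. So r1c4=3.
Step 25. [r3c3∈{9}] r3c3 has the single candidate 9. So r3c3=9.
Step 26. [r5c1∈{7}] r5c1 is down to just 7 ⇒ r5c1=7.
Step 27. [r5c8∈{2}] r5c8 has the single candidate 2 ⇒ r5c8=2.
Step 28. [r1c2∈{2}] r1c2 has the single candidate 2. So r1c2=2.
Step 29. [r2c3∈{7}] nothing but 7 survives at r2c3, so r2c3=7.
Step 30. [r7c9∈{6}] only 6 remains possible at r7c9, so r7c9=6.
Step 31. [r2c5∈{1}] nothing but 1 survives at r2c5, so r2c5=1.
Step 32. [r7c6∈{3}] only 3 remains possible at r7c6, so r7c6=3.
Step 33. [r4c7∈{8}] r4c7's peers cover all but 8 ⇒ r4c7=8.
Step 34. [r9c2∈{3}] r9c2 is down to just 3 ⇒ r9c2=3.

Answer: 4 2 5 3 8 7 6 1 9 / 3 8 7 6 1 9 2 5 4 / 1 6 9 4 5 2 7 3 8 / 2 1 4 9 3 5 8 6 7 / 7 5 3 8 4 6 9 2 1 / 8 9 6 7 2 1 5 4 3 / 5 4 8 2 7 3 1 9 6 / 9 7 1 5 6 4 3 8 2 / 6 3 2 1 9 8 4 7 5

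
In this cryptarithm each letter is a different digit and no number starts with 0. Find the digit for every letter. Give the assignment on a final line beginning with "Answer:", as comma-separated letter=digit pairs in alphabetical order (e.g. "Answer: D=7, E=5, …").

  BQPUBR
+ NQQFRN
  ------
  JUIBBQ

Step 1. [col 1: R + N ≡ Q (mod 10)] Q=4 is one option consistent with column 1 (R + N ≡ Q (mod 10), carry-in 0) — take it, so Q=4.
Step 2. [col 1: R + N ≡ Q (mod 10)] no forcing yet in column 1 (carry-in 0); N=5 is free and consistent — try it, so N=5.
Step 3. [col 1: R + N ≡ Q (mod 10)] from column 1 (N=5, Q=4, carry-in 0, digits 4,5 already taken and all letters distinct): R must equal 9. So R=9.
Step 4. [col 2: B + R ≡ B (mod 10)] column 2 (B + R ≡ B (mod 10), carry-in 1) doesn't pin B yet; pick B=2 and continue ⇒ B=2.
Step 5. [col 3: U + F ≡ B (mod 10)] U=8 is one option consistent with column 3 (U + F ≡ B (mod 10), carry-in 1) — take it. So U=8.
Step 6. [col 3: U + F ≡ B (mod 10)] column 3 reads U+F+carry(1)=B with U=8, B=2; with digits 2,4,5,8,9 already taken and all letters distinct, the only value for F is 3 ⇒ F=3.
Step 7. [col 4: P + Q ≡ I (mod 10)] I=6 is one option consistent with column 4 (P + Q ≡ I (mod 10), carry-in 1) — take it, so I=6.
Step 8. [col 4: P + Q ≡ I (mod 10)] from column 4 (Q=4, I=6, carry-in 1, digits 2,3,4,5,6,8,9 already taken and all letters distinct): P must equal 1, so P=1.
Step 9. [col 6: B + N ≡ J (mod 10)] from column 6 (B=2, N=5, carry-in 0, digits 1,2,3,4,5,6,8,9 already taken and all letters distinct): J must equal 7 ⇒ J=7.

Answer: B=2, F=3, I=6, J=7, N=5, P=1, Q=4, R=9, U=8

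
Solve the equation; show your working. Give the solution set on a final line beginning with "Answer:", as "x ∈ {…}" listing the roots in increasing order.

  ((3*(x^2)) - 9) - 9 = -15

Step 1. [((3*(x^2)) - 9) - 9 = -15] the outer -9 inverts by adding 9. So sub: (3*(x^2)) - 9 = -6.
Step 2. [(3*(x^2)) - 9 = -6] 3 | LHS and 3 | -6: pull 3 out ⇒ factor: (x^2) - 3 = -2.
Step 3. [(x^2) - 3 = -2] -3 is outermost — add 3 both sides ⇒ sub: x^2 = 1.
Step 4. [x^2 = 1] √ both sides: 1 ≥ 0 gives two branches, so sqrt: x = 1 or -1.

Answer: x ∈ {-1, 1}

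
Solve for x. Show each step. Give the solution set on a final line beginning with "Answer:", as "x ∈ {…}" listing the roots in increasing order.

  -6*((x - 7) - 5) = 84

Step 1. [-6*((x - 7) - 5) = 84] -6·(inner) — divide through by -6 ⇒ div: (x - 7) - 5 = -14.
Step 2. [(x - 7) - 5 = -14] add 5: x sits inside (… - 5). So sub: x - 7 = -9.
Step 3. [x - 7 = -9] -7 is outermost — add 7 both sides, so sub: x = -2.

Answer: x ∈ {-2}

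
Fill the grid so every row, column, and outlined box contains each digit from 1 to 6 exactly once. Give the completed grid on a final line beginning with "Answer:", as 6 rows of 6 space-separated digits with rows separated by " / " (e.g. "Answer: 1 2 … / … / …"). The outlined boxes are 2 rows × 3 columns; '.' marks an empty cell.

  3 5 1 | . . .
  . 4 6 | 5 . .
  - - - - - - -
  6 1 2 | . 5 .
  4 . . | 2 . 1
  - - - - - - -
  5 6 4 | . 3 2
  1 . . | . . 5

Step 1. [r1c5∈{2,4,6}] across row 1, 2 lands solely at r1c5, so r1c5=2.
Step 2. [r4c2∈{3}] nothing but 3 survives at r4c2. So r4c2=3.
Step 3. [r1c6∈{4,6}] across col 6, 6 lands solely at r1c6 ⇒ r1c6=6.
Step 4. [r3c4∈{3,4}] col 4 places 3 nowhere but r3c4. So r3c4=3.
Step 5. [r6c4∈{4,6}] in col 4, 6 fits only at r6c4 ⇒ r6c4=6.
Step 6. [r6c3∈{3}] only 3 remains possible at r6c3, so r6c3=3.
Step 7. [r4c3∈{5}] only 5 remains possible at r4c3 ⇒ r4c3=5.
Step 8. [r2c1∈{2}] r2c1 is down to just 2. So r2c1=2.
Step 9. [r5c4∈{1}] r5c4 has the single candidate 1, so r5c4=1.
Step 10. [r4c5∈{6}] only 6 remains possible at r4c5 ⇒ r4c5=6.
Step 11. [r1c4∈{4}] r1c4 is down to just 4, so r1c4=4.
Step 12. [r6c5∈{4}] nothing but 4 survives at r6c5, so r6c5=4.
Step 13. [r2c5∈{1}] only 1 remains possible at r2c5. So r2c5=1.
Step 14. [r3c6∈{4}] r3c6 is down to just 4. So r3c6=4.
Step 15. [r6c2∈{2}] r6c2 is down to just 2, so r6c2=2.
Step 16. [r2c6∈{3}] r2c6 is down to just 3. So r2c6=3.

Answer: 3 5 1 4 2 6 / 2 4 6 5 1 3 / 6 1 2 3 5 4 / 4 3 5 2 6 1 / 5 6 4 1 3 2 / 1 2 3 6 4 5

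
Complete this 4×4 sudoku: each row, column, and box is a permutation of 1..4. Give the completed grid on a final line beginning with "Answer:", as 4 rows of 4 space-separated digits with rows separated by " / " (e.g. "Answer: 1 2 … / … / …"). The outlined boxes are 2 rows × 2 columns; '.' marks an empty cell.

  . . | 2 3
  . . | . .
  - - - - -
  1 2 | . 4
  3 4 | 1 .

Step 1. [r1c1∈{4}] r1c1 is down to just 4 ⇒ r1c1=4.
Step 2. [r2c2∈{1,3}] 3 has one home in row 2: r2c2. So r2c2=3.
Step 3. [r3c3∈{3}] only 3 remains possible at r3c3, so r3c3=3.
Step 4. [r2c3∈{4}] nothing but 4 survives at r2c3. So r2c3=4.
Step 5. [r2c4∈{1}] r2c4's peers cover all but 1 ⇒ r2c4=1.
Step 6. [r1c2∈{1}] r1c2 has the single candidate 1, so r1c2=1.
Step 7. [r2c1∈{2}] r2c1's peers cover all but 2, so r2c1=2.
Step 8. [r4c4∈{2}] nothing but 2 survives at r4c4, so r4c4=2.

Answer: 4 1 2 3 / 2 3 4 1 / 1 2 3 4 / 3 4 1 2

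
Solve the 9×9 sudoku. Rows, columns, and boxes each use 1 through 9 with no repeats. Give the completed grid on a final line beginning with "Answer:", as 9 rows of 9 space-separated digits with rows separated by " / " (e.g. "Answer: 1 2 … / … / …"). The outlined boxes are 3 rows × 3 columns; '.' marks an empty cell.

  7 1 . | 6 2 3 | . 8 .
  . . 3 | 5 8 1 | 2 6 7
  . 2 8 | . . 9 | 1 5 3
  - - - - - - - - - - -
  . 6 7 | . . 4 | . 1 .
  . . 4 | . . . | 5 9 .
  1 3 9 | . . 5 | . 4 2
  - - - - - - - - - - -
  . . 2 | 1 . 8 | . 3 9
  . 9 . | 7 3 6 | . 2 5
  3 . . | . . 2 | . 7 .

Step 1. [r4c9∈{8}] r4c9 has the single candidate 8, so r4c9=8.
Step 2. [r9c3∈{1,5,6}] in col 3, 6 fits only at r9c3. So r9c3=6.
Step 3. [r2c2∈{4}] r2c2 has the single candidate 4, so r2c2=4.
Step 4. [r3c5∈{4,7}] across row 3, 7 lands solely at r3c5 ⇒ r3c5=7.
Step 5. [r5c4∈{2,3,8}] across row 5, 3 lands solely at r5c4, so r5c4=3.
Step 6. [r4c4∈{2,9}] col 4 places 2 nowhere but r4c4, so r4c4=2.
Step 7. [r6c5∈{6}] only 6 remains possible at r6c5, so r6c5=6.
Step 8. [r9c4∈{4,9}] r9c4 is the only open cell in col 4 admitting 9, so r9c4=9.
Step 9. [r5c2∈{8}] only 8 remains possible at r5c2 ⇒ r5c2=8.
Step 10. [r9c2∈{5}] r9c2 is down to just 5 ⇒ r9c2=5.
Step 11. [r7c1∈{4}] r7c1 has the single candidate 4 ⇒ r7c1=4.
Step 12. [r8c7∈{4,8}] row 8 places 4 nowhere but r8c7 ⇒ r8c7=4.
Step 13. [r9c5∈{4}] r9c5 has the single candidate 4, so r9c5=4.
Step 14. [r4c5∈{9}] nothing but 9 survives at r4c5, so r4c5=9.
Step 15. [r5c9∈{6}] r5c9 has the single candidate 6. So r5c9=6.
Step 16. [r8c3∈{1}] r8c3 is down to just 1, so r8c3=1.
Step 17. [r7c2∈{7}] r7c2's peers cover all but 7 ⇒ r7c2=7.
Step 18. [r7c7∈{6}] nothing but 6 survives at r7c7. So r7c7=6.
Step 19. [r8c1∈{8}] r8c1's peers cover all but 8 ⇒ r8c1=8.
Step 20. [r5c5∈{1}] nothing but 1 survives at r5c5. So r5c5=1.
Step 21. [r1c7∈{9}] r1c7 has the single candidate 9. So r1c7=9.
Step 22. [r9c9∈{1}] r9c9 is down to just 1, so r9c9=1.
Step 23. [r4c7∈{3}] r4c7's peers cover all but 3 ⇒ r4c7=3.
Step 24. [r6c4∈{8}] only 8 remains possible at r6c4, so r6c4=8.
Step 25. [r6c7∈{7}] only 7 remains possible at r6c7, so r6c7=7.
Step 26. [r3c1∈{6}] r3c1's peers cover all but 6, so r3c1=6.
Step 27. [r2c1∈{9}] r2c1 is down to just 9 ⇒ r2c1=9.
Step 28. [r7c5∈{5}] nothing but 5 survives at r7c5, so r7c5=5.
Step 29. [r3c4∈{4}] r3c4's peers cover all but 4 ⇒ r3c4=4.
Step 30. [r1c3∈{5}] r1c3 has the single candidate 5. So r1c3=5.
Step 31. [r5c1∈{2}] r5c1 has the single candidate 2, so r5c1=2.
Step 32. [r5c6∈{7}] only 7 remains possible at r5c6 ⇒ r5c6=7.
Step 33. [r9c7∈{8}] r9c7 is down to just 8 ⇒ r9c7=8.
Step 34. [r1c9∈{4}] r1c9's peers cover all but 4. So r1c9=4.
Step 35. [r4c1∈{5}] only 5 remains possible at r4c1 ⇒ r4c1=5.

Answer: 7 1 5 6 2 3 9 8 4 / 9 4 3 5 8 1 2 6 7 / 6 2 8 4 7 9 1 5 3 / 5 6 7 2 9 4 3 1 8 / 2 8 4 3 1 7 5 9 6 / 1 3 9 8 6 5 7 4 2 / 4 7 2 1 5 8 6 3 9 / 8 9 1 7 3 6 4 2 5 / 3 5 6 9 4 2 8 7 1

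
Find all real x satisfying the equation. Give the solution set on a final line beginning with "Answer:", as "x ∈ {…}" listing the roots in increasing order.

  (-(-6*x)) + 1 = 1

Step 1. [(-(-6*x)) + 1 = 1] subtract 1: x sits inside (… + 1) ⇒ sub: -(-6*x) = 0.
Step 2. [-(-6*x) = 0] leading − — multiply by −1. So neg: -6*x = 0.
Step 3. [-6*x = 0] divide by the outer -6. So div: x = 0.

Answer: x ∈ {0}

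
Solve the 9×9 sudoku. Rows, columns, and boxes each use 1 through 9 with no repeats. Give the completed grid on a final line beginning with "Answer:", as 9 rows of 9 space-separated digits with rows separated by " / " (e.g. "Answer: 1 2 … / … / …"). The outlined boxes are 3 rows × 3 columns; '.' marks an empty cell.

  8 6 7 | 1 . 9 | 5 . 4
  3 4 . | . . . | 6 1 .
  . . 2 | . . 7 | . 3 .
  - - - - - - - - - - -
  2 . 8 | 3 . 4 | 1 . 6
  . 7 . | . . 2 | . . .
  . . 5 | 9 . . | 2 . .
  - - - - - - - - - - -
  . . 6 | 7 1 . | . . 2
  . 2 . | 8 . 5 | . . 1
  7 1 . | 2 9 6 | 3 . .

Step 1. [r8c5∈{3,4}] box 8 places 4 nowhere but r8c5. So r8c5=4.
Step 2. [r8c1∈{9}] only 9 remains possible at r8c1, so r8c1=9.
Step 3. [r5c3∈{1,3,4,9}] r5c3 is the only open cell in col 3 admitting 1 ⇒ r5c3=1.
Step 4. [r5c9∈{3,5,8,9}] across row 5, 3 lands solely at r5c9. So r5c9=3.
Step 5. [r7c2∈{3,5,8}] in col 2, 8 fits only at r7c2 ⇒ r7c2=8.
Step 6. [r3c2∈{5,9}] col 2 places 5 nowhere but r3c2 ⇒ r3c2=5.
Step 7. [r2c6∈{8}] only 8 remains possible at r2c6 ⇒ r2c6=8.
Step 8. [r9c9∈{5,8}] in col 9, 5 fits only at r9c9, so r9c9=5.
Step 9. [r3c5∈{6}] nothing but 6 survives at r3c5. So r3c5=6.
Step 10. [r9c8∈{4,8}] across row 9, 8 lands solely at r9c8. So r9c8=8.
Step 11. [r5c4∈{5,6}] across col 4, 6 lands solely at r5c4 ⇒ r5c4=6.
Step 12. [r5c1∈{4}] r5c1 has the single candidate 4, so r5c1=4.
Step 13. [r2c5∈{2,5}] r2c5 is the only open cell in row 2 admitting 2, so r2c5=2.
Step 14. [r6c8∈{4,7}] r6c8 is the only open cell in row 6 admitting 4, so r6c8=4.
Step 15. [r7c8∈{9}] only 9 remains possible at r7c8 ⇒ r7c8=9.
Step 16. [r5c8∈{5}] r5c8 is down to just 5, so r5c8=5.
Step 17. [r4c8∈{7}] r4c8 is down to just 7 ⇒ r4c8=7.
Step 18. [r6c9∈{8}] r6c9 is down to just 8. So r6c9=8.
Step 19. [r3c9∈{9}] only 9 remains possible at r3c9, so r3c9=9.
Step 20. [r7c1∈{5}] r7c1's peers cover all but 5, so r7c1=5.
Step 21. [r3c7∈{8}] r3c7 is down to just 8. So r3c7=8.
Step 22. [r2c4∈{5}] r2c4 is down to just 5, so r2c4=5.
Step 23. [r1c5∈{3}] nothing but 3 survives at r1c5 ⇒ r1c5=3.
Step 24. [r8c8∈{6}] r8c8 has the single candidate 6, so r8c8=6.
Step 25. [r6c6∈{1}] r6c6's peers cover all but 1. So r6c6=1.
Step 26. [r1c8∈{2}] r1c8's peers cover all but 2 ⇒ r1c8=2.
Step 27. [r8c7∈{7}] only 7 remains possible at r8c7, so r8c7=7.
Step 28. [r6c2∈{3}] only 3 remains possible at r6c2. So r6c2=3.
Step 29. [r2c9∈{7}] nothing but 7 survives at r2c9, so r2c9=7.
Step 30. [r4c2∈{9}] only 9 remains possible at r4c2 ⇒ r4c2=9.
Step 31. [r8c3∈{3}] nothing but 3 survives at r8c3. So r8c3=3.
Step 32. [r7c6∈{3}] nothing but 3 survives at r7c6 ⇒ r7c6=3.
Step 33. [r5c5∈{8}] r5c5 has the single candidate 8. So r5c5=8.
Step 34. [r4c5∈{5}] r4c5 has the single candidate 5, so r4c5=5.
Step 35. [r3c1∈{1}] r3c1 is down to just 1 ⇒ r3c1=1.
Step 36. [r7c7∈{4}] r7c7 has the single candidate 4, so r7c7=4.
Step 37. [r3c4∈{4}] r3c4 is down to just 4 ⇒ r3c4=4.
Step 38. [r9c3∈{4}] nothing but 4 survives at r9c3, so r9c3=4.
Step 39. [r6c5∈{7}] r6c5 has the single candidate 7. So r6c5=7.
Step 40. [r6c1∈{6}] r6c1 has the single candidate 6 ⇒ r6c1=6.
Step 41. [r5c7∈{9}] r5c7 is down to just 9, so r5c7=9.
Step 42. [r2c3∈{9}] r2c3 has the single candidate 9. So r2c3=9.

Answer: 8 6 7 1 3 9 5 2 4 / 3 4 9 5 2 8 6 1 7 / 1 5 2 4 6 7 8 3 9 / 2 9 8 3 5 4 1 7 6 / 4 7 1 6 8 2 9 5 3 / 6 3 5 9 7 1 2 4 8 / 5 8 6 7 1 3 4 9 2 / 9 2 3 8 4 5 7 6 1 / 7 1 4 2 9 6 3 8 5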